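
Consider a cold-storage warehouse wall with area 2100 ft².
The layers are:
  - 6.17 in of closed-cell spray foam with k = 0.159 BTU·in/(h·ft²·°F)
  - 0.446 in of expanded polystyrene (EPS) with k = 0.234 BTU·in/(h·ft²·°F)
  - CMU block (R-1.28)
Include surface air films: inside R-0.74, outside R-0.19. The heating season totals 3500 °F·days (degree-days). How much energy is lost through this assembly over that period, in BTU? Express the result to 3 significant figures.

4110000 BTU

6.17/0.159 = 38.81
0.446/0.234 = 1.906
R_total = 0.74 + 38.81 + 1.906 + 1.28 + 0.19 = 42.92 ft²·°F·h/BTU
E = A × HDD × 24 / R = 2100 × 3500 × 24 / 42.92 = 4110000 BTU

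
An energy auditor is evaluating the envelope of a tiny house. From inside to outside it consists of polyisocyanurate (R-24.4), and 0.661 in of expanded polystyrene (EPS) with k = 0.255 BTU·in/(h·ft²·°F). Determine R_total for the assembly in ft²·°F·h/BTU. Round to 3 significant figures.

27.0 ft²·°F·h/BTU

0.661/0.255 = 2.592
R_total = 24.4 + 2.592 = 26.99 ft²·°F·h/BTU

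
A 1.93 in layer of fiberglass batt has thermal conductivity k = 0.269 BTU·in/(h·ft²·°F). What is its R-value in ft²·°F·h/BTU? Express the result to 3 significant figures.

R = L/k = 1.93/0.269 = 7.175 ft²·°F·h/BTU

7.17 ft²·°F·h/BTU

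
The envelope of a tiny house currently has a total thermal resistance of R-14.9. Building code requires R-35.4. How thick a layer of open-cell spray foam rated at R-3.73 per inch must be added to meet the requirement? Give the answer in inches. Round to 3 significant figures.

5.50 in

ΔR = 35.4 − 14.9 = 20.5 ft²·°F·h/BTU
L = ΔR / (R/in) = 20.5/3.73 = 5.496 in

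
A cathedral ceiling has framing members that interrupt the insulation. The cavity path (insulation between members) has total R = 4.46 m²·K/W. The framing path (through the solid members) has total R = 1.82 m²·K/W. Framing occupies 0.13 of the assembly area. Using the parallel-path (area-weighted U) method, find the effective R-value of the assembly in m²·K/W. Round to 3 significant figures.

3.75 m²·K/W

U_eff = 0.87/4.46 + 0.13/1.82 = 0.1951 + 0.07143 = 0.2665
R_eff = 1/U_eff = 3.752 m²·K/W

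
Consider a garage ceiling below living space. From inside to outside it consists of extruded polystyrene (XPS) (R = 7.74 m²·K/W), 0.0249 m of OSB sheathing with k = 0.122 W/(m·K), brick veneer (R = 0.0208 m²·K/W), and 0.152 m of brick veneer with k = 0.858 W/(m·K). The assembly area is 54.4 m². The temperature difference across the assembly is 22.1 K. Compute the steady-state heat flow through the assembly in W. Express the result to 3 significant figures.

0.0249/0.122 = 0.2041
0.152/0.858 = 0.1772
R_total = 7.74 + 0.2041 + 0.0208 + 0.1772 = 8.142 m²·K/W
Q = A·ΔT/R = 54.4 × 22.1 / 8.142 = 147.7 W

148 W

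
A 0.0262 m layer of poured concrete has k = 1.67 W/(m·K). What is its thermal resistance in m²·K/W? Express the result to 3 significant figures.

0.0157 m²·K/W

R = L/k = 0.0262/1.67 = 0.01569 m²·K/W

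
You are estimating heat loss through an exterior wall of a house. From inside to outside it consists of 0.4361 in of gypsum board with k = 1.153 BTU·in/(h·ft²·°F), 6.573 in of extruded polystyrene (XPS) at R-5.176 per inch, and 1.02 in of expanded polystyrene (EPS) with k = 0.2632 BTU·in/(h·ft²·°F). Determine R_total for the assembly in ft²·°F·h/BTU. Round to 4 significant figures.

0.4361/1.153 = 0.37823
6.573 × 5.176 = 34.022
1.02/0.2632 = 3.8754
R_total = 0.37823 + 34.022 + 3.8754 = 38.275 ft²·°F·h/BTU

38.28 ft²·°F·h/BTU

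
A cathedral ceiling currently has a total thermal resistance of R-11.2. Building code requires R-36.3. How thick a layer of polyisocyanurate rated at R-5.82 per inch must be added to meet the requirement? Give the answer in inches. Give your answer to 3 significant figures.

ΔR = 36.3 − 11.2 = 25.1 ft²·°F·h/BTU
L = ΔR / (R/in) = 25.1/5.82 = 4.313 in

4.31 in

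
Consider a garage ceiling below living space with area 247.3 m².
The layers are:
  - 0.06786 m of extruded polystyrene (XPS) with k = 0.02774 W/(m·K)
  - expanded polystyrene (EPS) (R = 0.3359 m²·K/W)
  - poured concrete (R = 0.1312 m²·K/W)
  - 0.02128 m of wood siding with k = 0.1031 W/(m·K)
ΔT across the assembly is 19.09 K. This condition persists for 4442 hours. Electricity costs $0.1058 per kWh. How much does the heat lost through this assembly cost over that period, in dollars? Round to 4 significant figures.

0.06786/0.02774 = 2.4463
0.02128/0.1031 = 0.2064
R_total = 2.4463 + 0.3359 + 0.1312 + 0.2064 = 3.1198 m²·K/W
Q = 247.3 × 19.09 / 3.1198 = 1513.2 W
E = 1513.2 W × 4442 h / 1000 = 6721.8 kWh
Cost = 6721.8 × 0.1058 = $711.16

711.2 dollars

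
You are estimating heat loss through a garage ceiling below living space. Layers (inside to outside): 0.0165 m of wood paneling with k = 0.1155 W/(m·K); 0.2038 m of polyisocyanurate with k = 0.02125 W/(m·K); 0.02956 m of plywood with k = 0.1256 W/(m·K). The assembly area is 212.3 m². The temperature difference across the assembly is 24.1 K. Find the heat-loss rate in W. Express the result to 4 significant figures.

0.0165/0.1155 = 0.14286
0.2038/0.02125 = 9.5906
0.02956/0.1256 = 0.23535
R_total = 0.14286 + 9.5906 + 0.23535 = 9.9688 m²·K/W
Q = A·ΔT/R = 212.3 × 24.1 / 9.9688 = 513.24 W

513.2 W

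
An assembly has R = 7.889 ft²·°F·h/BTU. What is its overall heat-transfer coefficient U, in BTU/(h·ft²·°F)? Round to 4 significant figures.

U = 1/R = 1/7.889 = 0.12676

0.1268 BTU/(h·ft²·°F)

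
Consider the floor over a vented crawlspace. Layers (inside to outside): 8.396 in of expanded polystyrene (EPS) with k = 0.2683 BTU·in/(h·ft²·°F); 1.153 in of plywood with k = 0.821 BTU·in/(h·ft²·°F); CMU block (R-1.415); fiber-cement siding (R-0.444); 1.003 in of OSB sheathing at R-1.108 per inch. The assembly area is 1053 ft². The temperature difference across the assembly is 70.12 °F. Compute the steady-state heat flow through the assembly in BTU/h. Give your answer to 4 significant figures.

8.396/0.2683 = 31.293
1.153/0.821 = 1.4044
1.003 × 1.108 = 1.1113
R_total = 31.293 + 1.4044 + 1.415 + 0.444 + 1.1113 = 35.668 ft²·°F·h/BTU
Q = A·ΔT/R = 1053 × 70.12 / 35.668 = 2070.1 BTU/h

2070 BTU/h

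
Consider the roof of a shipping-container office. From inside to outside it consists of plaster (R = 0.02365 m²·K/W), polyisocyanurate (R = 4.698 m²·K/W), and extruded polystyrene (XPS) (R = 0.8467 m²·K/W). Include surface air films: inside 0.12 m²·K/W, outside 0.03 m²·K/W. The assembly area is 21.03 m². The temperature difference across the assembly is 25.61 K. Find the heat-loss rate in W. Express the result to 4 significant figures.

94.18 W

R_total = 0.12 + 0.02365 + 4.698 + 0.8467 + 0.03 = 5.7184 m²·K/W
Q = A·ΔT/R = 21.03 × 25.61 / 5.7184 = 94.184 W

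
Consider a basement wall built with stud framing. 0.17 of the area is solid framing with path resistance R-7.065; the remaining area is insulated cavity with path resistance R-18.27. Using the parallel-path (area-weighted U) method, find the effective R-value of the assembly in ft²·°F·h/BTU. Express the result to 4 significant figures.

U_eff = 0.83/18.27 + 0.17/7.065 = 0.04543 + 0.024062 = 0.069492
R_eff = 1/U_eff = 14.39 ft²·°F·h/BTU

14.39 ft²·°F·h/BTU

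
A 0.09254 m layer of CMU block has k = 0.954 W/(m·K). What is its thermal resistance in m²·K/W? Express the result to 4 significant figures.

0.09700 m²·K/W

R = L/k = 0.09254/0.954 = 0.097002 m²·K/W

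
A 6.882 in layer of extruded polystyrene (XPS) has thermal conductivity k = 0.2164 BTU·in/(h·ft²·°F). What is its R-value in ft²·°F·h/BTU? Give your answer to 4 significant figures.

R = L/k = 6.882/0.2164 = 31.802 ft²·°F·h/BTU

31.80 ft²·°F·h/BTU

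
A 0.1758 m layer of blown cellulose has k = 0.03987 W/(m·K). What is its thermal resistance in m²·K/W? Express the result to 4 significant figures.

R = L/k = 0.1758/0.03987 = 4.4093 m²·K/W

4.409 m²·K/W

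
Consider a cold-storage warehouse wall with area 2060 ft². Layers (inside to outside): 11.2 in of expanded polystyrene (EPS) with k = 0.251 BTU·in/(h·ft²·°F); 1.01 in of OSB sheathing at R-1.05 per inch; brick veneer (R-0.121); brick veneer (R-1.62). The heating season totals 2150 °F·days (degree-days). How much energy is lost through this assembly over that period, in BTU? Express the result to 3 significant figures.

11.2/0.251 = 44.62
1.01 × 1.05 = 1.06
R_total = 44.62 + 1.06 + 0.121 + 1.62 = 47.42 ft²·°F·h/BTU
E = A × HDD × 24 / R = 2060 × 2150 × 24 / 47.42 = 2241000 BTU

2240000 BTU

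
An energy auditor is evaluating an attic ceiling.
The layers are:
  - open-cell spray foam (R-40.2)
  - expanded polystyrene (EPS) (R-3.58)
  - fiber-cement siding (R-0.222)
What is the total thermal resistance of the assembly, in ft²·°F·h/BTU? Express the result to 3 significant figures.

R_total = 40.2 + 3.58 + 0.222 = 44 ft²·°F·h/BTU

44.0 ft²·°F·h/BTU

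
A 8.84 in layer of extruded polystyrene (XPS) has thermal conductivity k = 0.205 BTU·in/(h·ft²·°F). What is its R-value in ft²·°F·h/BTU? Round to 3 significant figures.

R = L/k = 8.84/0.205 = 43.12 ft²·°F·h/BTU

43.1 ft²·°F·h/BTU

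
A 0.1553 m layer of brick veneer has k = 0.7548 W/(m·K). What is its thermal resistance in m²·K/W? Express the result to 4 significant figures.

R = L/k = 0.1553/0.7548 = 0.20575 m²·K/W

0.2057 m²·K/W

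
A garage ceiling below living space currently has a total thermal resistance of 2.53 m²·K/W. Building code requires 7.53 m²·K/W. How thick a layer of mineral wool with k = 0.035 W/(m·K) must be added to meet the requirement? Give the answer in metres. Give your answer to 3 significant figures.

0.175 m

ΔR = 7.53 − 2.53 = 5 m²·K/W
L = ΔR × k = 5 × 0.035 = 0.175 m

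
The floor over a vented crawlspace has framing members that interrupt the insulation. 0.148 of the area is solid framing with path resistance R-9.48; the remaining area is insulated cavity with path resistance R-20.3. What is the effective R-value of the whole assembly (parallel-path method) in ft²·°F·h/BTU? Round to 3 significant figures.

U_eff = 0.852/20.3 + 0.148/9.48 = 0.04197 + 0.01561 = 0.05758
R_eff = 1/U_eff = 17.37 ft²·°F·h/BTU

17.4 ft²·°F·h/BTU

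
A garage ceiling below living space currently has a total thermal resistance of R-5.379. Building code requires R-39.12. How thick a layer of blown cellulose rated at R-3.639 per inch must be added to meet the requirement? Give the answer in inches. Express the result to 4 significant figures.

9.272 in

ΔR = 39.12 − 5.379 = 33.741 ft²·°F·h/BTU
L = ΔR / (R/in) = 33.741/3.639 = 9.2721 in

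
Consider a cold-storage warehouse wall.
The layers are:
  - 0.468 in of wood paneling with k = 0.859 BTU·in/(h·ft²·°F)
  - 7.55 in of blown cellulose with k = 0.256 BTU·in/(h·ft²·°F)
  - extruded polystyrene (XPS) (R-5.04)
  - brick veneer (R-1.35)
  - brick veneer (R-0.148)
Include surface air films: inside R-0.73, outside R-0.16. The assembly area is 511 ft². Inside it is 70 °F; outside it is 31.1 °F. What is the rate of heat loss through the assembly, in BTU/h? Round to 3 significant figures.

0.468/0.859 = 0.5448
7.55/0.256 = 29.49
R_total = 0.73 + 0.5448 + 29.49 + 5.04 + 1.35 + 0.148 + 0.16 = 37.47 ft²·°F·h/BTU
Q = A·ΔT/R = 511 × (70 − 31.1) / 37.47 = 530.6 BTU/h

531 BTU/h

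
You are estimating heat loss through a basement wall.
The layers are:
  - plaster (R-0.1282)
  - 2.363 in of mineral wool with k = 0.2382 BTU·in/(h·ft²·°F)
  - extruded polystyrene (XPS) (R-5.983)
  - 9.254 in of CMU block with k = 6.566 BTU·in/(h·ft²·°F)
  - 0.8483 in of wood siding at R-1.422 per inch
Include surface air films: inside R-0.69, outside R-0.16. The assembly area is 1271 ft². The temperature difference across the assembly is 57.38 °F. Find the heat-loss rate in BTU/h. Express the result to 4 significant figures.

3741 BTU/h

2.363/0.2382 = 9.9202
9.254/6.566 = 1.4094
0.8483 × 1.422 = 1.2063
R_total = 0.69 + 0.1282 + 9.9202 + 5.983 + 1.4094 + 1.2063 + 0.16 = 19.497 ft²·°F·h/BTU
Q = A·ΔT/R = 1271 × 57.38 / 19.497 = 3740.6 BTU/h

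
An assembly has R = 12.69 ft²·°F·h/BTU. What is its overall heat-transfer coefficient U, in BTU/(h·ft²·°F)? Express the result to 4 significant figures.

U = 1/R = 1/12.69 = 0.078802

0.07880 BTU/(h·ft²·°F)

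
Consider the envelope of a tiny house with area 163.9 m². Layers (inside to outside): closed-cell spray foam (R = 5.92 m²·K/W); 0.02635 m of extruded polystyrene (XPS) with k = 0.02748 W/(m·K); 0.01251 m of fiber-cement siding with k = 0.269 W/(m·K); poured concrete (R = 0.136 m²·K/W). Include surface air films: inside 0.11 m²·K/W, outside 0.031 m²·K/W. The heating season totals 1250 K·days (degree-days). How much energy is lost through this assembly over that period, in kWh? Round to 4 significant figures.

0.02635/0.02748 = 0.95888
0.01251/0.269 = 0.046506
R_total = 0.11 + 5.92 + 0.95888 + 0.046506 + 0.136 + 0.031 = 7.2024 m²·K/W
E = A × HDD × 24 / R / 1000 = 163.9 × 1250 × 24 / 7.2024 / 1000 = 682.69 kWh

682.7 kWh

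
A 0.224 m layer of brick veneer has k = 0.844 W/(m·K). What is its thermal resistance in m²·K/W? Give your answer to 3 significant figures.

0.265 m²·K/W

R = L/k = 0.224/0.844 = 0.2654 m²·K/W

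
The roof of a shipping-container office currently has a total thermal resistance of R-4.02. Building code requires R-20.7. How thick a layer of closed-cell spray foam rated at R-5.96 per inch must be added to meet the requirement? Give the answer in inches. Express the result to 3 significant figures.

ΔR = 20.7 − 4.02 = 16.68 ft²·°F·h/BTU
L = ΔR / (R/in) = 16.68/5.96 = 2.799 in

2.80 in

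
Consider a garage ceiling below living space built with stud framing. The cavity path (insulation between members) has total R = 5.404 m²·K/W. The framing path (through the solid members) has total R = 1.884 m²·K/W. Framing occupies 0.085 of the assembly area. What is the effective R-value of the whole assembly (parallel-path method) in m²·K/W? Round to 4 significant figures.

U_eff = 0.915/5.404 + 0.085/1.884 = 0.16932 + 0.045117 = 0.21444
R_eff = 1/U_eff = 4.6634 m²·K/W

4.663 m²·K/W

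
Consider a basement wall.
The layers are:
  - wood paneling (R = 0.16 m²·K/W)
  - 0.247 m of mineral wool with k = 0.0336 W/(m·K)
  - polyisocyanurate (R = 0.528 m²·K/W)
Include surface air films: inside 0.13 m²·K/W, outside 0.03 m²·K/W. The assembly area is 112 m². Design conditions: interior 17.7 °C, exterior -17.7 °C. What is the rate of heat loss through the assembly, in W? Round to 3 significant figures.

0.247/0.0336 = 7.351
R_total = 0.13 + 0.16 + 7.351 + 0.528 + 0.03 = 8.199 m²·K/W
Q = A·ΔT/R = 112 × (17.7 − (-17.7)) / 8.199 = 483.6 W

484 W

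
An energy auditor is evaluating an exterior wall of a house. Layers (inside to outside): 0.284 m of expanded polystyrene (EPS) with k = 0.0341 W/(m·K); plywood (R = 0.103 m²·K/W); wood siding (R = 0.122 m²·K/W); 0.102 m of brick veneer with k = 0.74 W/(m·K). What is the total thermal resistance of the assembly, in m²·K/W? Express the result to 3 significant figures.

8.69 m²·K/W

0.284/0.0341 = 8.328
0.102/0.74 = 0.1378
R_total = 8.328 + 0.103 + 0.122 + 0.1378 = 8.691 m²·K/W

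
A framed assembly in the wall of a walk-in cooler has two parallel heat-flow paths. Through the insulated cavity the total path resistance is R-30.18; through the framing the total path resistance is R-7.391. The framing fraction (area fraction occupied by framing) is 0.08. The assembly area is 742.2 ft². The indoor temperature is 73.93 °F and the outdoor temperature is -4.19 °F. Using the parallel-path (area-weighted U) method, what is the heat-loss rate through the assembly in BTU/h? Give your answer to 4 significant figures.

2395 BTU/h

U_eff = 0.92/30.18 + 0.08/7.391 = 0.030484 + 0.010824 = 0.041308
R_eff = 1/U_eff = 24.209 ft²·°F·h/BTU
Q = 742.2 × (73.93 − (-4.19)) / 24.209 = 2395.1 BTU/h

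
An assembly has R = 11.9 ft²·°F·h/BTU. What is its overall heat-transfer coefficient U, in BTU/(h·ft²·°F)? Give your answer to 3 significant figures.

0.0840 BTU/(h·ft²·°F)

U = 1/R = 1/11.9 = 0.08403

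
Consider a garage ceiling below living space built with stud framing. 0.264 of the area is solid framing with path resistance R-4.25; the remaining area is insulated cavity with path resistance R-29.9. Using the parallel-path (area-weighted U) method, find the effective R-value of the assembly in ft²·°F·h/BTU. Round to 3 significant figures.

U_eff = 0.736/29.9 + 0.264/4.25 = 0.02462 + 0.06212 = 0.08673
R_eff = 1/U_eff = 11.53 ft²·°F·h/BTU

11.5 ft²·°F·h/BTU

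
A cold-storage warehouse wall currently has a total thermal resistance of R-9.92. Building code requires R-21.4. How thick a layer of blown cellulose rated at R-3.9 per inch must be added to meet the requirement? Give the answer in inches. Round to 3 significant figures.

2.94 in

ΔR = 21.4 − 9.92 = 11.48 ft²·°F·h/BTU
L = ΔR / (R/in) = 11.48/3.9 = 2.944 in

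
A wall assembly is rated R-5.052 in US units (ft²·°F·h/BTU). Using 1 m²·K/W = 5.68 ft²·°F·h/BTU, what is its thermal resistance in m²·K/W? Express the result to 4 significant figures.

R_SI = 5.052/5.68 = 0.88944

0.8894 m²·K/W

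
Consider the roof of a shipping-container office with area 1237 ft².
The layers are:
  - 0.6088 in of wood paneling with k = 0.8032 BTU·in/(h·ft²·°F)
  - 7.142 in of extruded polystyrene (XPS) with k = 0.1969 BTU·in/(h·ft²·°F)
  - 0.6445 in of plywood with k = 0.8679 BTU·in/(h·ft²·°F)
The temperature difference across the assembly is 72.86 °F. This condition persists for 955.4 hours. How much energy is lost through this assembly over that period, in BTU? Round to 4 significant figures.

2280000 BTU

0.6088/0.8032 = 0.75797
7.142/0.1969 = 36.272
0.6445/0.8679 = 0.7426
R_total = 0.75797 + 36.272 + 0.7426 = 37.773 ft²·°F·h/BTU
Q = 1237 × 72.86 / 37.773 = 2386.1 BTU/h
E = 2386.1 × 955.4 = 2279600 BTU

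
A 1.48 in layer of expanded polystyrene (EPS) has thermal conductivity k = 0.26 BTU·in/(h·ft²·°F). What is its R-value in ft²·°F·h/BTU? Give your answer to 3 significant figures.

R = L/k = 1.48/0.26 = 5.692 ft²·°F·h/BTU

5.69 ft²·°F·h/BTU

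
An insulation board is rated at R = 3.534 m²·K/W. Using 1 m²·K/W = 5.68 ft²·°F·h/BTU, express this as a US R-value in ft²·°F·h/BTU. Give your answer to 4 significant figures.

20.07 ft²·°F·h/BTU

R_US = 3.534 × 5.68 = 20.073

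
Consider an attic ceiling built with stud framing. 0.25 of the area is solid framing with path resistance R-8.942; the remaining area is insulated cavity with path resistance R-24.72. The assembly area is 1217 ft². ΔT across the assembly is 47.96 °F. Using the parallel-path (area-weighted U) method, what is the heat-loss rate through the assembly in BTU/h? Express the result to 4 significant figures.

3403 BTU/h

U_eff = 0.75/24.72 + 0.25/8.942 = 0.03034 + 0.027958 = 0.058298
R_eff = 1/U_eff = 17.153 ft²·°F·h/BTU
Q = 1217 × 47.96 / 17.153 = 3402.7 BTU/h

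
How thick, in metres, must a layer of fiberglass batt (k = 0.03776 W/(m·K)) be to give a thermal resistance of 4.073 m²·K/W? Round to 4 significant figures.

0.1538 m

L = R·k = 4.073 × 0.03776 = 0.1538 m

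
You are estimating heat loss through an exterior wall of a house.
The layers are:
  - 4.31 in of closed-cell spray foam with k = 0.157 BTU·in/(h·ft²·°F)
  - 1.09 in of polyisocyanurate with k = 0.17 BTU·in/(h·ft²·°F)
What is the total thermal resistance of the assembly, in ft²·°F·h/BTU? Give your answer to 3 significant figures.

33.9 ft²·°F·h/BTU

4.31/0.157 = 27.45
1.09/0.17 = 6.412
R_total = 27.45 + 6.412 = 33.86 ft²·°F·h/BTU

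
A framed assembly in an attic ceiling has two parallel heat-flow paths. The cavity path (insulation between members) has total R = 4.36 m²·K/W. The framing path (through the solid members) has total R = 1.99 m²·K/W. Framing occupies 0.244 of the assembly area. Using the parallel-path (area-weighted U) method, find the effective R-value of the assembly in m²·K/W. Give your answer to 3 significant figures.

U_eff = 0.756/4.36 + 0.244/1.99 = 0.1734 + 0.1226 = 0.296
R_eff = 1/U_eff = 3.378 m²·K/W

3.38 m²·K/W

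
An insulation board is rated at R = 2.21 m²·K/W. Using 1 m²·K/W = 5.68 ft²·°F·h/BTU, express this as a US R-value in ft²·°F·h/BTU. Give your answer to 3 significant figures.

12.6 ft²·°F·h/BTU

R_US = 2.21 × 5.68 = 12.55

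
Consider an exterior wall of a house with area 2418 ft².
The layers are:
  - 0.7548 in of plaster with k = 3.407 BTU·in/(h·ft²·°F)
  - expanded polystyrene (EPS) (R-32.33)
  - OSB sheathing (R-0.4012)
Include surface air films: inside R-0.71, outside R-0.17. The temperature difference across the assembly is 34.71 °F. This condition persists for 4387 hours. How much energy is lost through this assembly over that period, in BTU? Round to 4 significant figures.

10880000 BTU

0.7548/3.407 = 0.22154
R_total = 0.71 + 0.22154 + 32.33 + 0.4012 + 0.17 = 33.833 ft²·°F·h/BTU
Q = 2418 × 34.71 / 33.833 = 2480.7 BTU/h
E = 2480.7 × 4387 = 10883000 BTU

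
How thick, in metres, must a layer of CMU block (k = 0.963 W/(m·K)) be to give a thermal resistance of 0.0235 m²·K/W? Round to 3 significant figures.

L = R·k = 0.0235 × 0.963 = 0.02263 m

0.0226 m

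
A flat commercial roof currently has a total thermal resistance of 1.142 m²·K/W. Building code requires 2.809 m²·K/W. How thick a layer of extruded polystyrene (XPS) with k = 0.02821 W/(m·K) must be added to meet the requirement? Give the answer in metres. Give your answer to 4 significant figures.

0.04703 m

ΔR = 2.809 − 1.142 = 1.667 m²·K/W
L = ΔR × k = 1.667 × 0.02821 = 0.047026 m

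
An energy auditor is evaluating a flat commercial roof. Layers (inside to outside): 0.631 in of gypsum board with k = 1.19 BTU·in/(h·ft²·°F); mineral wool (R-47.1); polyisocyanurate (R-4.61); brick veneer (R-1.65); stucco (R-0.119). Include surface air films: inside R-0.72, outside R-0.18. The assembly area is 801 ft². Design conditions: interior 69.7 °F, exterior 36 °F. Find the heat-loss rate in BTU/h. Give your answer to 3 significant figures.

0.631/1.19 = 0.5303
R_total = 0.72 + 0.5303 + 47.1 + 4.61 + 1.65 + 0.119 + 0.18 = 54.91 ft²·°F·h/BTU
Q = A·ΔT/R = 801 × (69.7 − 36) / 54.91 = 491.6 BTU/h

492 BTU/h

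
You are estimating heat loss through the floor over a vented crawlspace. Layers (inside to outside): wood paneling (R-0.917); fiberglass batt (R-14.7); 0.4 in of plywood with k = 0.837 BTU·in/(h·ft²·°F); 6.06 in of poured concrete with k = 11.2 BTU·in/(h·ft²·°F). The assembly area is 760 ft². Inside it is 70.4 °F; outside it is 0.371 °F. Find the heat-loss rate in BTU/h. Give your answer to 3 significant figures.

3200 BTU/h

0.4/0.837 = 0.4779
6.06/11.2 = 0.5411
R_total = 0.917 + 14.7 + 0.4779 + 0.5411 = 16.64 ft²·°F·h/BTU
Q = A·ΔT/R = 760 × (70.4 − 0.371) / 16.64 = 3199 BTU/h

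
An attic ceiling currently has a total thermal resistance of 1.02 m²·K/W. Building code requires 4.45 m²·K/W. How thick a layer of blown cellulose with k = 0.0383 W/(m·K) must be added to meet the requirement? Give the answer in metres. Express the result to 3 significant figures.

0.131 m

ΔR = 4.45 − 1.02 = 3.43 m²·K/W
L = ΔR × k = 3.43 × 0.0383 = 0.1314 m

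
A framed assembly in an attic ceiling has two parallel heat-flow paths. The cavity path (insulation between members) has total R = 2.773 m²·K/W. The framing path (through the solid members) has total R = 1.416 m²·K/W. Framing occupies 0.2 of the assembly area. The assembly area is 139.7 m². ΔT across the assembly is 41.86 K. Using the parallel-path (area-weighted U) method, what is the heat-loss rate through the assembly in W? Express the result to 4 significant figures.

2513 W

U_eff = 0.8/2.773 + 0.2/1.416 = 0.2885 + 0.14124 = 0.42974
R_eff = 1/U_eff = 2.327 m²·K/W
Q = 139.7 × 41.86 / 2.327 = 2513 W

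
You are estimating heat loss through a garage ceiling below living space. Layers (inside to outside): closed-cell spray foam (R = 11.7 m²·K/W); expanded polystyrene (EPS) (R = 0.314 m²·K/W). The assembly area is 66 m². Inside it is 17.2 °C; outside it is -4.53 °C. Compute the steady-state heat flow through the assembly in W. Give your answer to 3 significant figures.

119 W

R_total = 11.7 + 0.314 = 12.01 m²·K/W
Q = A·ΔT/R = 66 × (17.2 − (-4.53)) / 12.01 = 119.4 W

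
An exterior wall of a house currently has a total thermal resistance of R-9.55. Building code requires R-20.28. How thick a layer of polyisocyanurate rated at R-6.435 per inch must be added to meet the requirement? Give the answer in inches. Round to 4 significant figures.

ΔR = 20.28 − 9.55 = 10.73 ft²·°F·h/BTU
L = ΔR / (R/in) = 10.73/6.435 = 1.6674 in

1.667 in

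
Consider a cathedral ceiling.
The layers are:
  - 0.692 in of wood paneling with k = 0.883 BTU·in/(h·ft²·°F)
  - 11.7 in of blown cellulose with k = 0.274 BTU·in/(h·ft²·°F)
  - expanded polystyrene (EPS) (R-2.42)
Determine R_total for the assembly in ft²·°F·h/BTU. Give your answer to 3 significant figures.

45.9 ft²·°F·h/BTU

0.692/0.883 = 0.7837
11.7/0.274 = 42.7
R_total = 0.7837 + 42.7 + 2.42 = 45.9 ft²·°F·h/BTU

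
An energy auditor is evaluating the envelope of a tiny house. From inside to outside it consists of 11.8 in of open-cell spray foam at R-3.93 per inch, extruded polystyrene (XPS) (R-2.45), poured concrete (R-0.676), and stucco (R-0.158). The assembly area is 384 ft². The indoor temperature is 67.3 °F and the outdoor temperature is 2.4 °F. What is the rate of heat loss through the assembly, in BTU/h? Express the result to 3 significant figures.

11.8 × 3.93 = 46.37
R_total = 46.37 + 2.45 + 0.676 + 0.158 = 49.66 ft²·°F·h/BTU
Q = A·ΔT/R = 384 × (67.3 − 2.4) / 49.66 = 501.9 BTU/h

502 BTU/h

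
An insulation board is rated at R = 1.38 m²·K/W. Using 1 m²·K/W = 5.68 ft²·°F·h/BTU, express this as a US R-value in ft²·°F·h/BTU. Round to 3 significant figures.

R_US = 1.38 × 5.68 = 7.838

7.84 ft²·°F·h/BTU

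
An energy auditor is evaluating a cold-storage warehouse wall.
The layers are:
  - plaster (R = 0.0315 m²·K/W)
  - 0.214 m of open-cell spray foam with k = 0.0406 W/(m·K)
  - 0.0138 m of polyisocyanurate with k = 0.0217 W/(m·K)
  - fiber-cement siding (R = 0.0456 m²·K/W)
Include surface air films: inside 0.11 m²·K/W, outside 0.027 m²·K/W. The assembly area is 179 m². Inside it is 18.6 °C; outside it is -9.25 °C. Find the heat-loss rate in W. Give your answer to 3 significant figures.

814 W

0.214/0.0406 = 5.271
0.0138/0.0217 = 0.6359
R_total = 0.11 + 0.0315 + 5.271 + 0.6359 + 0.0456 + 0.027 = 6.121 m²·K/W
Q = A·ΔT/R = 179 × (18.6 − (-9.25)) / 6.121 = 814.4 W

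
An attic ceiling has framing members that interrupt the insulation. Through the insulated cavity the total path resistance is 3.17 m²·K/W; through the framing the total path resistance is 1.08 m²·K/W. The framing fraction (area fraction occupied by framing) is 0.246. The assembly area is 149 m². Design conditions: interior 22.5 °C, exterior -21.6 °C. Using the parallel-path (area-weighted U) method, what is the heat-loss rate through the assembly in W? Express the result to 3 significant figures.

U_eff = 0.754/3.17 + 0.246/1.08 = 0.2379 + 0.2278 = 0.4656
R_eff = 1/U_eff = 2.148 m²·K/W
Q = 149 × (22.5 − (-21.6)) / 2.148 = 3060 W

3060 W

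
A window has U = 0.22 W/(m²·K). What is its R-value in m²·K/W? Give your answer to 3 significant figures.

4.55 m²·K/W

R = 1/U = 1/0.22 = 4.545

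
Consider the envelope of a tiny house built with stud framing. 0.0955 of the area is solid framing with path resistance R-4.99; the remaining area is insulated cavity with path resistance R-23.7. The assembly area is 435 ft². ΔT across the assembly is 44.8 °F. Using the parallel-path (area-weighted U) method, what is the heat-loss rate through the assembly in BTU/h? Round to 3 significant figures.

1120 BTU/h

U_eff = 0.9045/23.7 + 0.0955/4.99 = 0.03816 + 0.01914 = 0.0573
R_eff = 1/U_eff = 17.45 ft²·°F·h/BTU
Q = 435 × 44.8 / 17.45 = 1117 BTU/h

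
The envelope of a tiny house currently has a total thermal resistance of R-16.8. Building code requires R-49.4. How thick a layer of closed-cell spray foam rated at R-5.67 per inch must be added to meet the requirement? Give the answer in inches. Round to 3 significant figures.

5.75 in

ΔR = 49.4 − 16.8 = 32.6 ft²·°F·h/BTU
L = ΔR / (R/in) = 32.6/5.67 = 5.75 in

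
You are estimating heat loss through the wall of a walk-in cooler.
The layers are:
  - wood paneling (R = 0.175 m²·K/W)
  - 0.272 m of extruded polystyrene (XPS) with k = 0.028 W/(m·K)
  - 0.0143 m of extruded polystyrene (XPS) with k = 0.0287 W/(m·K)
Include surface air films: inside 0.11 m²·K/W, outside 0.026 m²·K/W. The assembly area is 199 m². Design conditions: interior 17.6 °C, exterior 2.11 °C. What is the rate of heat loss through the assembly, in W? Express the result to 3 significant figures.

0.272/0.028 = 9.714
0.0143/0.0287 = 0.4983
R_total = 0.11 + 0.175 + 9.714 + 0.4983 + 0.026 = 10.52 m²·K/W
Q = A·ΔT/R = 199 × (17.6 − 2.11) / 10.52 = 292.9 W

293 W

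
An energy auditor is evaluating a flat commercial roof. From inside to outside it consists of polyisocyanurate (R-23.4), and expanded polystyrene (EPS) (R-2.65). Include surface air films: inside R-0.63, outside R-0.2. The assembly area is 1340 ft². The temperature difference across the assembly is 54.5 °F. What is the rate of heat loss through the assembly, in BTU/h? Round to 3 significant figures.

2720 BTU/h

R_total = 0.63 + 23.4 + 2.65 + 0.2 = 26.88 ft²·°F·h/BTU
Q = A·ΔT/R = 1340 × 54.5 / 26.88 = 2717 BTU/h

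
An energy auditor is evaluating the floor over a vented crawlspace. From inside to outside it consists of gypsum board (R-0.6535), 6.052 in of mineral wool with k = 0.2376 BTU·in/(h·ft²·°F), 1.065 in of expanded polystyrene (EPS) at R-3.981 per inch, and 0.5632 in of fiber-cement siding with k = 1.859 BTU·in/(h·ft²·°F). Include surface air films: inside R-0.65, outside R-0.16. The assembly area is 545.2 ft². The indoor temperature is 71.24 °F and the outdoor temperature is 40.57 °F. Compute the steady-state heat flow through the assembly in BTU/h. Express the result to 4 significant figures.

6.052/0.2376 = 25.471
1.065 × 3.981 = 4.2398
0.5632/1.859 = 0.30296
R_total = 0.65 + 0.6535 + 25.471 + 4.2398 + 0.30296 + 0.16 = 31.478 ft²·°F·h/BTU
Q = A·ΔT/R = 545.2 × (71.24 − 40.57) / 31.478 = 531.21 BTU/h

531.2 BTU/h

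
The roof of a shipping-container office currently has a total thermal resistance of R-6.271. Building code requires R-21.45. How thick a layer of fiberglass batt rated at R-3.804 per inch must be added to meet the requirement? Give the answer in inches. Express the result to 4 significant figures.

ΔR = 21.45 − 6.271 = 15.179 ft²·°F·h/BTU
L = ΔR / (R/in) = 15.179/3.804 = 3.9903 in

3.990 in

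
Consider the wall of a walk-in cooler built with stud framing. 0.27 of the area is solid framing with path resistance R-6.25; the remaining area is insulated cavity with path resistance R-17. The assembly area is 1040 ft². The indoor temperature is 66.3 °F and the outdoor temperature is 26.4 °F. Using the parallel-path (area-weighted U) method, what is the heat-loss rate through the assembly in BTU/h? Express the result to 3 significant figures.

3570 BTU/h

U_eff = 0.73/17 + 0.27/6.25 = 0.04294 + 0.0432 = 0.08614
R_eff = 1/U_eff = 11.61 ft²·°F·h/BTU
Q = 1040 × (66.3 − 26.4) / 11.61 = 3575 BTU/h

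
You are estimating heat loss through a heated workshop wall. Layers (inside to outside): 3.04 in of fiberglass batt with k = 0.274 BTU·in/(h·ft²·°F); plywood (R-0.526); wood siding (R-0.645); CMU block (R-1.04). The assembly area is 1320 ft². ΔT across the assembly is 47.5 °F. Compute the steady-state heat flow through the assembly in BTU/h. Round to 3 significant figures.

4710 BTU/h

3.04/0.274 = 11.09
R_total = 11.09 + 0.526 + 0.645 + 1.04 = 13.31 ft²·°F·h/BTU
Q = A·ΔT/R = 1320 × 47.5 / 13.31 = 4712 BTU/h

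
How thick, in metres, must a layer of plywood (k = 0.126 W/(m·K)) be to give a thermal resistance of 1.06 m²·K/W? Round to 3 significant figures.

0.134 m

L = R·k = 1.06 × 0.126 = 0.1336 m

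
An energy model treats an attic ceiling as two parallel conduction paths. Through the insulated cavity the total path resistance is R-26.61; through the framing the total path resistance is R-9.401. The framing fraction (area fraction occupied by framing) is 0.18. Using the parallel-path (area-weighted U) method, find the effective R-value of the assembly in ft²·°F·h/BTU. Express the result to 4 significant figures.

U_eff = 0.82/26.61 + 0.18/9.401 = 0.030815 + 0.019147 = 0.049962
R_eff = 1/U_eff = 20.015 ft²·°F·h/BTU

20.02 ft²·°F·h/BTU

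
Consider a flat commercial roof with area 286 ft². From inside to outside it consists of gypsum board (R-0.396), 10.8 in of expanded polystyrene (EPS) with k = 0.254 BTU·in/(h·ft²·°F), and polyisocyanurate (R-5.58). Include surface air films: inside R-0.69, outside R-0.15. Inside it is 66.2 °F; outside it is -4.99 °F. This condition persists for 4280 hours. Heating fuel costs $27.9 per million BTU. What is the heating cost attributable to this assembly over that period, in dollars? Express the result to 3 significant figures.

10.8/0.254 = 42.52
R_total = 0.69 + 0.396 + 42.52 + 5.58 + 0.15 = 49.34 ft²·°F·h/BTU
Q = 286 × (66.2 − (-4.99)) / 49.34 = 412.7 BTU/h
E = 412.7 × 4280 = 1766000 BTU
Cost = 1766000/10⁶ × 27.9 = $49.28

49.3 dollars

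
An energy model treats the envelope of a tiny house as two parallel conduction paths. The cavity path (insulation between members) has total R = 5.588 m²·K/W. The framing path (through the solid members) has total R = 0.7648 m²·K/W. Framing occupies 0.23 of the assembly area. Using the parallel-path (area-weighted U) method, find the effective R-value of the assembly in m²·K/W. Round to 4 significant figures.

2.280 m²·K/W

U_eff = 0.77/5.588 + 0.23/0.7648 = 0.1378 + 0.30073 = 0.43853
R_eff = 1/U_eff = 2.2804 m²·K/W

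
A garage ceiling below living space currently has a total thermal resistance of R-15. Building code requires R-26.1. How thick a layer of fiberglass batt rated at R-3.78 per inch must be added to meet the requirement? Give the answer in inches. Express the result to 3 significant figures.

2.94 in

ΔR = 26.1 − 15 = 11.1 ft²·°F·h/BTU
L = ΔR / (R/in) = 11.1/3.78 = 2.937 in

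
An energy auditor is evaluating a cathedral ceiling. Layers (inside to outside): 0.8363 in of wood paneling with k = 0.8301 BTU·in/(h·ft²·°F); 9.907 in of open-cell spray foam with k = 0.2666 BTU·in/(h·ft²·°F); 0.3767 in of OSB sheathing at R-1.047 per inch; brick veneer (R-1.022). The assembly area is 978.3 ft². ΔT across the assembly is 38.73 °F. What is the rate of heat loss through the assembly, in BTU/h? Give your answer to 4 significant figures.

957.2 BTU/h

0.8363/0.8301 = 1.0075
9.907/0.2666 = 37.161
0.3767 × 1.047 = 0.3944
R_total = 1.0075 + 37.161 + 0.3944 + 1.022 = 39.584 ft²·°F·h/BTU
Q = A·ΔT/R = 978.3 × 38.73 / 39.584 = 957.18 BTU/h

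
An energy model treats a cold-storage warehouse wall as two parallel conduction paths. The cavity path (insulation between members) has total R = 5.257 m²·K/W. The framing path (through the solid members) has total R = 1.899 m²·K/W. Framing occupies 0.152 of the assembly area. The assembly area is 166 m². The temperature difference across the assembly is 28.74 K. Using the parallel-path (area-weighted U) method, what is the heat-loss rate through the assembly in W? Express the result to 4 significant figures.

1151 W

U_eff = 0.848/5.257 + 0.152/1.899 = 0.16131 + 0.080042 = 0.24135
R_eff = 1/U_eff = 4.1433 m²·K/W
Q = 166 × 28.74 / 4.1433 = 1151.4 W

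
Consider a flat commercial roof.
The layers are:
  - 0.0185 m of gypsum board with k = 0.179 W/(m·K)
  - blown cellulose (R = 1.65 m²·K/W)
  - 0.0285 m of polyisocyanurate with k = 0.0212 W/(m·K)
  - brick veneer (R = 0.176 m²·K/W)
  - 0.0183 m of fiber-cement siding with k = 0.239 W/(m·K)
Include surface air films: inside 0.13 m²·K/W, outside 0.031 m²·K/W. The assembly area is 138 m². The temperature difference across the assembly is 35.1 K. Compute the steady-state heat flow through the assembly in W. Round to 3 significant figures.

0.0185/0.179 = 0.1034
0.0285/0.0212 = 1.344
0.0183/0.239 = 0.07657
R_total = 0.13 + 0.1034 + 1.65 + 1.344 + 0.176 + 0.07657 + 0.031 = 3.511 m²·K/W
Q = A·ΔT/R = 138 × 35.1 / 3.511 = 1380 W

1380 W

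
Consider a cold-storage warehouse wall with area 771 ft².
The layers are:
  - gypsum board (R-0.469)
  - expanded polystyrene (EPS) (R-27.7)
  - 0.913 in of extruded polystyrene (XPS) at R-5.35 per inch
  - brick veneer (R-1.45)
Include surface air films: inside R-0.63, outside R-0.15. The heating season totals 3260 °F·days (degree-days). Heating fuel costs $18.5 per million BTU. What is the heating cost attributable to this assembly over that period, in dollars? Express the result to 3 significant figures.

0.913 × 5.35 = 4.885
R_total = 0.63 + 0.469 + 27.7 + 4.885 + 1.45 + 0.15 = 35.28 ft²·°F·h/BTU
E = A × HDD × 24 / R = 771 × 3260 × 24 / 35.28 = 1710000 BTU
Cost = 1710000/10⁶ × 18.5 = $31.63

31.6 dollars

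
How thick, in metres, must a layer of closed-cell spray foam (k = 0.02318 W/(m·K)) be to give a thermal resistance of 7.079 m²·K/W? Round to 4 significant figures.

0.1641 m

L = R·k = 7.079 × 0.02318 = 0.16409 m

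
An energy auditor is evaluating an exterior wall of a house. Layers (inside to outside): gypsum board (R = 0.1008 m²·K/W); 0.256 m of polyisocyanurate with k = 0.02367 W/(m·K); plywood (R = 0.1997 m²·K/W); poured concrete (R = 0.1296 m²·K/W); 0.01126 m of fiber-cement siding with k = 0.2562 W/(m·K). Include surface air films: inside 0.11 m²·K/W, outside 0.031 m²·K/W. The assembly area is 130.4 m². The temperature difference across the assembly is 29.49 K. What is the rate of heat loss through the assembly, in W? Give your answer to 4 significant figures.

336.4 W

0.256/0.02367 = 10.815
0.01126/0.2562 = 0.04395
R_total = 0.11 + 0.1008 + 10.815 + 0.1997 + 0.1296 + 0.04395 + 0.031 = 11.43 m²·K/W
Q = A·ΔT/R = 130.4 × 29.49 / 11.43 = 336.43 W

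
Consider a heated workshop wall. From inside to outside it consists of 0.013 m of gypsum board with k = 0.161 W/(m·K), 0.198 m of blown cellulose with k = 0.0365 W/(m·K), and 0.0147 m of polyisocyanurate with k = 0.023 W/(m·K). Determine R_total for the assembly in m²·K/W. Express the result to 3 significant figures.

6.14 m²·K/W

0.013/0.161 = 0.08075
0.198/0.0365 = 5.425
0.0147/0.023 = 0.6391
R_total = 0.08075 + 5.425 + 0.6391 = 6.145 m²·K/W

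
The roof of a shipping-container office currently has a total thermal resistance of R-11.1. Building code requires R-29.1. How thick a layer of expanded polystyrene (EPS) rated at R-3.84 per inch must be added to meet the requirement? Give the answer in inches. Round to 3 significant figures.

4.69 in

ΔR = 29.1 − 11.1 = 18 ft²·°F·h/BTU
L = ΔR / (R/in) = 18/3.84 = 4.688 in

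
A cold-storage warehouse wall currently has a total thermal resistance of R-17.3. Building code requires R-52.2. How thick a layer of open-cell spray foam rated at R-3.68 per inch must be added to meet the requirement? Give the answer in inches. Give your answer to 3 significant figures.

9.48 in

ΔR = 52.2 − 17.3 = 34.9 ft²·°F·h/BTU
L = ΔR / (R/in) = 34.9/3.68 = 9.484 in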